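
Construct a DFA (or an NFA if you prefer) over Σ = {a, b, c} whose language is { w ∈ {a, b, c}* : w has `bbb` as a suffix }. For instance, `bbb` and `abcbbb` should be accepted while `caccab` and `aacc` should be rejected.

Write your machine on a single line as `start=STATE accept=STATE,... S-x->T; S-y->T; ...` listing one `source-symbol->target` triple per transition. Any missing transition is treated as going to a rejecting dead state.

Let each state record the length of the longest suffix of the input read so far that is also a prefix of `bbb`. q1 means the last symbol is `b`; q2 means the last 2 symbols are `bb`; q3 means the last 3 symbols are `bbb`. Accept only at q3, where the string currently ends in `bbb`.
        a   b   c  
>  q0   q0  q1  q0 
   q1   q0  q2  q0 
   q2   q0  q3  q0 
 * q3   q0  q3  q0 
(> = start, * = accepting)

start=q0; accept=q3; q0-a->q0; q0-b->q1; q0-c->q0; q1-a->q0; q1-b->q2; q1-c->q0; q2-a->q0; q2-b->q3; q2-c->q0; q3-a->q0; q3-b->q3; q3-c->q0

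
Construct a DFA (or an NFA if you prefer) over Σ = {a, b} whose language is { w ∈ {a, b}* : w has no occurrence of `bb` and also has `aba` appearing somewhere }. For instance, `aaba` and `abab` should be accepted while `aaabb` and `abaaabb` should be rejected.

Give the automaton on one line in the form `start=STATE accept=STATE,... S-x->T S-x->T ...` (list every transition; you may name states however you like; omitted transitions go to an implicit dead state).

start=S0 accept=S5,S6 S0-a->S1 S0-b->S2 S1-a->S1 S1-b->S3 S2-a->S1 S2-b->S4 S3-a->S5 S3-b->S4 S4-a->S4 S4-b->S4 S5-a->S5 S5-b->S6 S6-a->S5 S6-b->S4

Build one automaton per condition and run them in lockstep. The first has 3 states tracking partial matches of the forbidden pattern `bb`; the second has 4 states tracking whether and how much of `aba` has been seen. A product state is a pair (one from each), accepting exactly when both do. After merging equivalent states the machine shrinks.
7 states suffice.
        a   b  
>  S0   S1  S2 
   S1   S1  S3 
   S2   S1  S4 
   S3   S5  S4 
   S4   S4  S4 
 * S5   S5  S6 
 * S6   S5  S4 
(> = start, * = accepting)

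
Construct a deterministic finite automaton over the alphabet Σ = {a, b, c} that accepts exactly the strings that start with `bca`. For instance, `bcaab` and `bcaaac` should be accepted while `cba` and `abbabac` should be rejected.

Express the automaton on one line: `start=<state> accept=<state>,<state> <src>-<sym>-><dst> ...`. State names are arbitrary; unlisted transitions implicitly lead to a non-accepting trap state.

start=q0 accept=q3 q0-a->q4 q0-b->q1 q0-c->q4 q1-a->q4 q1-b->q4 q1-c->q2 q2-a->q3 q2-b->q4 q2-c->q4 q3-a->q3 q3-b->q3 q3-c->q3 q4-a->q4 q4-b->q4 q4-c->q4

Check the first 3 symbols one by one: q0 through q2 record how many have matched `bca` so far; any wrong symbol goes to the dead state q4. After all 3 match we enter the accepting sink q3.
5 states suffice.
        a   b   c  
>  q0   q4  q1  q4 
   q1   q4  q4  q2 
   q2   q3  q4  q4 
 * q3   q3  q3  q3 
   q4   q4  q4  q4 
(> = start, * = accepting)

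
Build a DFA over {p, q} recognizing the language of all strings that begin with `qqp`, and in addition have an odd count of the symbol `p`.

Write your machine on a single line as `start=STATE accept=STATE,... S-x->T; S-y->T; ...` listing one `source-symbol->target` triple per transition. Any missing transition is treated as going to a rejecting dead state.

Handle the two conditions separately and then intersect. One (5 states) tracks whether the input so far still matches the prefix `qqp`; the other (2 states) tracks the count of `p`s modulo 2. Each combined state is a pair, one component from each; accept when both components accept. Minimizing collapses redundant product states.
       p  q 
>  A   B  C 
   B   B  B 
   C   B  D 
   D   E  B 
 * E   F  E 
   F   E  F 
(> = start, * = accepting)

start=A; accept=E; A-p->B; A-q->C; B-p->B; B-q->B; C-p->B; C-q->D; D-p->E; D-q->B; E-p->F; E-q->E; F-p->E; F-q->F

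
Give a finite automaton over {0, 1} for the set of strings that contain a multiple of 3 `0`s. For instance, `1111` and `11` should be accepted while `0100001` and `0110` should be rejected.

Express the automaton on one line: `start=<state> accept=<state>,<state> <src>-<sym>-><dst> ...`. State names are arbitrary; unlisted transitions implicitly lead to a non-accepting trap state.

Keep the running count of `0`s modulo 3: each `0` advances along the cycle S0 → S1 → S2 → S0 while other symbols loop. Accept at S0.
A 3-state machine:
        0   1  
>* S0   S1  S0 
   S1   S2  S1 
   S2   S0  S2 
(> = start, * = accepting)

start=S0 accept=S0 S0-0->S1 S0-1->S0 S1-0->S2 S1-1->S1 S2-0->S0 S2-1->S2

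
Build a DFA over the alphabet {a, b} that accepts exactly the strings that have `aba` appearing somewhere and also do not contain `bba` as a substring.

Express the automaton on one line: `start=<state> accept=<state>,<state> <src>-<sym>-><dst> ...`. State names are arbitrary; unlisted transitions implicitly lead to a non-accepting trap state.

start=s0 accept=s5,s7,s9 s0-a->s1 s0-b->s2 s1-a->s1 s1-b->s3 s2-a->s1 s2-b->s4 s3-a->s5 s3-b->s4 s4-a->s6 s4-b->s4 s5-a->s5 s5-b->s7 s6-a->s6 s6-b->s8 s7-a->s5 s7-b->s9 s8-a->s10 s8-b->s11 s9-a->s10 s9-b->s9 s10-a->s10 s10-b->s10 s11-a->s6 s11-b->s11

Build one automaton per condition and run them in lockstep. One (4 states) tracks whether and how much of `aba` has been seen; the other (4 states) tracks partial matches of the forbidden pattern `bba`. Each combined state is a pair, one component from each; accept when both components accept.
With 12 states:
          a    b  
>  s0     s1   s2 
   s1     s1   s3 
   s2     s1   s4 
   s3     s5   s4 
   s4     s6   s4 
 * s5     s5   s7 
   s6     s6   s8 
 * s7     s5   s9 
   s8    s10  s11 
 * s9    s10   s9 
   s10   s10  s10 
   s11    s6  s11 
(> = start, * = accepting)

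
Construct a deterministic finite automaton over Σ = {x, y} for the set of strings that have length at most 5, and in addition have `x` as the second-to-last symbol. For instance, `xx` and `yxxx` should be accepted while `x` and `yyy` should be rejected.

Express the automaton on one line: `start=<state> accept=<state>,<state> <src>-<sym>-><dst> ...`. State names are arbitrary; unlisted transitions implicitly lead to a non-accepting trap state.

start=q0 accept=q3,q4,q7,q8,q11,q12 q0-x->q1 q0-y->q2 q1-x->q3 q1-y->q4 q2-x->q5 q2-y->q6 q3-x->q7 q3-y->q8 q4-x->q9 q4-y->q10 q5-x->q7 q5-y->q8 q6-x->q9 q6-y->q10 q7-x->q11 q7-y->q12 q8-x->q13 q8-y->q14 q9-x->q11 q9-y->q12 q10-x->q13 q10-y->q14 q11-x->q12 q11-y->q12 q12-x->q14 q12-y->q14 q13-x->q12 q13-y->q12 q14-x->q14 q14-y->q14

Run two small machines in parallel and take their product. One (7 states) tracks the input length, saturating at 6; the other (7 states) tracks the last 2 symbols read. Each combined state is a pair, one component from each; accept when both components accept. Equivalent product states are then merged.
With 15 states:
          x    y  
>  q0     q1   q2 
   q1     q3   q4 
   q2     q5   q6 
 * q3     q7   q8 
 * q4     q9  q10 
   q5     q7   q8 
   q6     q9  q10 
 * q7    q11  q12 
 * q8    q13  q14 
   q9    q11  q12 
   q10   q13  q14 
 * q11   q12  q12 
 * q12   q14  q14 
   q13   q12  q12 
   q14   q14  q14 
(> = start, * = accepting)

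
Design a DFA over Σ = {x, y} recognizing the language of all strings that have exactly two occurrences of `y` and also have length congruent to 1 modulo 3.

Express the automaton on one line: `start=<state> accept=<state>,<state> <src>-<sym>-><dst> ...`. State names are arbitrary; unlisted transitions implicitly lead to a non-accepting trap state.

start=q0 accept=q9 q0-x->q1 q0-y->q2 q1-x->q3 q1-y->q4 q2-x->q4 q2-y->q5 q3-x->q0 q3-y->q6 q4-x->q6 q4-y->q7 q5-x->q7 q5-y->q8 q6-x->q2 q6-y->q9 q7-x->q9 q7-y->q8 q8-x->q8 q8-y->q8 q9-x->q5 q9-y->q8

Handle the two conditions separately and then intersect. One (4 states) tracks the count of `y`s, saturating at 3; the other (3 states) tracks the input length modulo 3. Each combined state is a pair, one component from each; accept when both components accept. Equivalent product states are then merged.
10 states suffice.
        x   y  
>  q0   q1  q2 
   q1   q3  q4 
   q2   q4  q5 
   q3   q0  q6 
   q4   q6  q7 
   q5   q7  q8 
   q6   q2  q9 
   q7   q9  q8 
   q8   q8  q8 
 * q9   q5  q8 
(> = start, * = accepting)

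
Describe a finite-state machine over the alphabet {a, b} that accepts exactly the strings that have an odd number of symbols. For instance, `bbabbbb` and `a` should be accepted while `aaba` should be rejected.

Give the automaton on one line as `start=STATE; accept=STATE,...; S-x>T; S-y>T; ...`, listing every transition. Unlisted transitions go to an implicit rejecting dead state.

start=S0; accept=S1; S0-a>S1; S0-b>S1; S1-a>S0; S1-b>S0

Count input length modulo 2: every symbol advances one step around the cycle S0 → S1 → S0. Accept at S1.
2 states suffice.
        a   b  
>  S0   S1  S1 
 * S1   S0  S0 
(> = start, * = accepting)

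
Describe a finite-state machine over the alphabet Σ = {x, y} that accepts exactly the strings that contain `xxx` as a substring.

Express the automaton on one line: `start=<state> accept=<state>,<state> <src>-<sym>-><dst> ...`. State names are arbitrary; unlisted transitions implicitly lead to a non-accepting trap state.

States q0..q2 record the length of the longest prefix of `xxx` that matches the current input suffix. Reaching q3 means `xxx` has been seen, and we stay there forever. Accept from q3.
A 4-state machine:
        x   y  
>  q0   q1  q0 
   q1   q2  q0 
   q2   q3  q0 
 * q3   q3  q3 
(> = start, * = accepting)

start=q0 accept=q3 q0-x->q1 q0-y->q0 q1-x->q2 q1-y->q0 q2-x->q3 q2-y->q0 q3-x->q3 q3-y->q3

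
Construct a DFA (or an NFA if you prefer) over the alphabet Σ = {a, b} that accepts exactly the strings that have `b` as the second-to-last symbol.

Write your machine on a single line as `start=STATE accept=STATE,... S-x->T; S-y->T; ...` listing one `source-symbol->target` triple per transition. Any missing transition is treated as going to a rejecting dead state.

start=q0; accept=q5,q6; q0-a->q1; q0-b->q2; q1-a->q3; q1-b->q4; q2-a->q5; q2-b->q6; q3-a->q3; q3-b->q4; q4-a->q5; q4-b->q6; q5-a->q3; q5-b->q4; q6-a->q5; q6-b->q6

A DFA must remember the last 2 symbols (since which symbol is second-to-last isn't known until the input ends). Use one state per possible window of the last ≤2 symbols; accept from those whose window starts with `b`.
A 7-state machine:
        a   b  
>  q0   q1  q2 
   q1   q3  q4 
   q2   q5  q6 
   q3   q3  q4 
   q4   q5  q6 
 * q5   q3  q4 
 * q6   q5  q6 
(> = start, * = accepting)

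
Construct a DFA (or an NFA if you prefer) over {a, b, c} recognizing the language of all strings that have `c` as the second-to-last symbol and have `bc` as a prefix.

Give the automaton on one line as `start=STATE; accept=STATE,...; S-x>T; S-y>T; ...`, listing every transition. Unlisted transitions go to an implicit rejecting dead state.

start=q0; accept=q4,q5; q0-a>q1; q0-b>q2; q0-c>q1; q1-a>q1; q1-b>q1; q1-c>q1; q2-a>q1; q2-b>q1; q2-c>q3; q3-a>q4; q3-b>q4; q3-c>q5; q4-a>q6; q4-b>q6; q4-c>q3; q5-a>q4; q5-b>q4; q5-c>q5; q6-a>q6; q6-b>q6; q6-c>q3

Build one automaton per condition and run them in lockstep. The first has 13 states tracking the last 2 symbols read; the second has 4 states tracking whether the input so far still matches the prefix `bc`. A product state is a pair (one from each), accepting exactly when both do. Equivalent product states are then merged.
7 states suffice.
        a   b   c  
>  q0   q1  q2  q1 
   q1   q1  q1  q1 
   q2   q1  q1  q3 
   q3   q4  q4  q5 
 * q4   q6  q6  q3 
 * q5   q4  q4  q5 
   q6   q6  q6  q3 
(> = start, * = accepting)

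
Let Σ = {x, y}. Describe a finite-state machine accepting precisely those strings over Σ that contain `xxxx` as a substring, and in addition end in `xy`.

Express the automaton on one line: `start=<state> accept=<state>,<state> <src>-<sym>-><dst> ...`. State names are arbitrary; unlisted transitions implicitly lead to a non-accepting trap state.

start=S0 accept=S5 S0-x->S1 S0-y->S0 S1-x->S2 S1-y->S0 S2-x->S3 S2-y->S0 S3-x->S4 S3-y->S0 S4-x->S4 S4-y->S5 S5-x->S4 S5-y->S6 S6-x->S4 S6-y->S6

Handle the two conditions separately and then intersect. One (5 states) tracks whether and how much of `xxxx` has been seen; the other (3 states) tracks how much of the suffix `xy` has currently been matched. Each combined state is a pair, one component from each; accept when both components accept. Equivalent product states are then merged.
        x   y  
>  S0   S1  S0 
   S1   S2  S0 
   S2   S3  S0 
   S3   S4  S0 
   S4   S4  S5 
 * S5   S4  S6 
   S6   S4  S6 
(> = start, * = accepting)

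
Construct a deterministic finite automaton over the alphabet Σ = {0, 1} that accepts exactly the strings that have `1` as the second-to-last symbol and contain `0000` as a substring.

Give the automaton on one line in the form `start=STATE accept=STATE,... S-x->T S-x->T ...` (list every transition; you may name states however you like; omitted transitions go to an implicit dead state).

Run two small machines in parallel and take their product. The first has 7 states tracking the last 2 symbols read; the second has 5 states tracking whether and how much of `0000` has been seen. A product state is a pair (one from each), accepting exactly when both do.
A 12-state machine:
       0  1 
>  A   B  C 
   B   D  E 
   C   F  G 
   D   H  E 
   E   F  G 
   F   D  E 
   G   F  G 
   H   I  E 
   I   I  J 
   J   K  L 
 * K   I  J 
 * L   K  L 
(> = start, * = accepting)

start=A accept=K,L A-0->B A-1->C B-0->D B-1->E C-0->F C-1->G D-0->H D-1->E E-0->F E-1->G F-0->D F-1->E G-0->F G-1->G H-0->I H-1->E I-0->I I-1->J J-0->K J-1->L K-0->I K-1->J L-0->K L-1->L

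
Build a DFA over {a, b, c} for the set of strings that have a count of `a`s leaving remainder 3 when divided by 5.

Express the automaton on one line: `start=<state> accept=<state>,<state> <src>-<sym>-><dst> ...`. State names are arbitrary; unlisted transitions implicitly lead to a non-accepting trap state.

start=q0 accept=q3 q0-a->q1 q0-b->q0 q0-c->q0 q1-a->q2 q1-b->q1 q1-c->q1 q2-a->q3 q2-b->q2 q2-c->q2 q3-a->q4 q3-b->q3 q3-c->q3 q4-a->q0 q4-b->q4 q4-c->q4

The only thing that matters is how many `a`s have appeared, reduced mod 5. Use one state per residue: q0 for 0, …, q4 for 4. Reading `a` moves to the next residue; anything else stays put. q3 is accepting.
With 5 states:
        a   b   c  
>  q0   q1  q0  q0 
   q1   q2  q1  q1 
   q2   q3  q2  q2 
 * q3   q4  q3  q3 
   q4   q0  q4  q4 
(> = start, * = accepting)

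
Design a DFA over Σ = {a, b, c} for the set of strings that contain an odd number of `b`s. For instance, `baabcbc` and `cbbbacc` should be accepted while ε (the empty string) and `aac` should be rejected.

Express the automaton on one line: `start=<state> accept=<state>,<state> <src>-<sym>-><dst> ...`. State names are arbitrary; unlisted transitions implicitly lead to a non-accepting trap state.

Keep the running count of `b`s modulo 2: each `b` advances along the cycle s0 → s1 → s0 while other symbols loop. Accept at s1.
With 2 states:
        a   b   c  
>  s0   s0  s1  s0 
 * s1   s1  s0  s1 
(> = start, * = accepting)

start=s0 accept=s1 s0-a->s0 s0-b->s1 s0-c->s0 s1-a->s1 s1-b->s0 s1-c->s1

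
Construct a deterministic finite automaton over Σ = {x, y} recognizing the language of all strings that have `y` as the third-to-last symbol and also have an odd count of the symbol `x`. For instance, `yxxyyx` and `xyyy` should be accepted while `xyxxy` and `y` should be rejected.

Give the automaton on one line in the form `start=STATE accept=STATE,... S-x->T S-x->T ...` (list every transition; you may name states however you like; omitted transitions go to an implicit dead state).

start=q0 accept=q8,q9,q10,q11 q0-x->q1 q0-y->q2 q1-x->q0 q1-y->q3 q2-x->q4 q2-y->q5 q3-x->q6 q3-y->q7 q4-x->q0 q4-y->q8 q5-x->q9 q5-y->q5 q6-x->q10 q6-y->q2 q7-x->q6 q7-y->q11 q8-x->q6 q8-y->q7 q9-x->q0 q9-y->q8 q10-x->q0 q10-y->q3 q11-x->q6 q11-y->q11

Build one automaton per condition and run them in lockstep. The first has 15 states tracking the last 3 symbols read; the second has 2 states tracking the count of `x`s modulo 2. A product state is a pair (one from each), accepting exactly when both do. After merging equivalent states the machine shrinks.
With 12 states:
          x    y  
>  q0     q1   q2 
   q1     q0   q3 
   q2     q4   q5 
   q3     q6   q7 
   q4     q0   q8 
   q5     q9   q5 
   q6    q10   q2 
   q7     q6  q11 
 * q8     q6   q7 
 * q9     q0   q8 
 * q10    q0   q3 
 * q11    q6  q11 
(> = start, * = accepting)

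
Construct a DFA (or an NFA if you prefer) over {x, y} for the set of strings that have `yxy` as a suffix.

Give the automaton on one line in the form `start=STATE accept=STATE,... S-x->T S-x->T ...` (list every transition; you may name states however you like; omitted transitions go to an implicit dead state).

Remember how much of `yxy` the current input suffix matches. State A means no match yet; B means the last symbol is `y`; C means the last 2 symbols are `yx`; D means the last 3 symbols are `yxy`. Only D accepts. On a mismatch, fall back to the longest proper suffix that is still a prefix of `yxy`.
4 states suffice.
       x  y 
>  A   A  B 
   B   C  B 
   C   A  D 
 * D   C  B 
(> = start, * = accepting)

start=A accept=D A-x->A A-y->B B-x->C B-y->B C-x->A C-y->D D-x->C D-y->B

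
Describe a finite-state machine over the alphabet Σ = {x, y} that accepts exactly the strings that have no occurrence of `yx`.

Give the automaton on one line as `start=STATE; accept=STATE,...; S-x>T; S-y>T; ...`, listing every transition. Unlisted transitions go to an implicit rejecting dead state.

start=q0; accept=q0,q1; q0-x>q0; q0-y>q1; q1-x>q2; q1-y>q1; q2-x>q2; q2-y>q2

This is the complement of 'contains `yx`'. Use the same substring-matching states — q0 through q2 holding how much of `yx` has just been matched — but flip the accepting set: everything except the trap q2 accepts.
A 3-state machine:
        x   y  
>* q0   q0  q1 
 * q1   q2  q1 
   q2   q2  q2 
(> = start, * = accepting)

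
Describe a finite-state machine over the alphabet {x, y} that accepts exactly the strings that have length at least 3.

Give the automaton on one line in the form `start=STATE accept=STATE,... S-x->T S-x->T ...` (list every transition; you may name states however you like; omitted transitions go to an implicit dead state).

start=S0 accept=S3,S4 S0-x->S1 S0-y->S1 S1-x->S2 S1-y->S2 S2-x->S3 S2-y->S3 S3-x->S4 S3-y->S4 S4-x->S4 S4-y->S4

We only need to distinguish lengths 0, 1, …, 3, and '>3'. Chain S0 → S1 → S2 → S3 → S4 on every symbol, with S4 looping. Accepting states: {S3, S4}.
With 5 states:
        x   y  
>  S0   S1  S1 
   S1   S2  S2 
   S2   S3  S3 
 * S3   S4  S4 
 * S4   S4  S4 
(> = start, * = accepting)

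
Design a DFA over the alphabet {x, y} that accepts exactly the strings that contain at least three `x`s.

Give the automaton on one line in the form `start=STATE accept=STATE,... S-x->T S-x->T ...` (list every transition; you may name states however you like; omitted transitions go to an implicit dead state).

start=A accept=D,E A-x->B A-y->A B-x->C B-y->B C-x->D C-y->C D-x->E D-y->D E-x->E E-y->E

Only the number of `x`s matters, and only up to 4. Make a chain A → B → C → D → E advanced by each `x` (with E absorbing); every other symbol self-loops. The accepting set is {D, E}.
With 5 states:
       x  y 
>  A   B  A 
   B   C  B 
   C   D  C 
 * D   E  D 
 * E   E  E 
(> = start, * = accepting)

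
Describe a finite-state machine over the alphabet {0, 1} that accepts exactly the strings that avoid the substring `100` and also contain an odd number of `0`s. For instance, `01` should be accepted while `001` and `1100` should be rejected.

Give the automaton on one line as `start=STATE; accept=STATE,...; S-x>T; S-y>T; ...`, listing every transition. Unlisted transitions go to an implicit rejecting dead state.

Run two small machines in parallel and take their product. One (4 states) tracks partial matches of the forbidden pattern `100`; the other (2 states) tracks the count of `0`s modulo 2. Each combined state is a pair, one component from each; accept when both components accept. Minimizing collapses redundant product states.
        0   1  
>  s0   s1  s2 
 * s1   s0  s3 
   s2   s4  s2 
 * s3   s5  s3 
 * s4   s6  s3 
   s5   s6  s2 
   s6   s6  s6 
(> = start, * = accepting)

start=s0; accept=s1,s3,s4; s0-0>s1; s0-1>s2; s1-0>s0; s1-1>s3; s2-0>s4; s2-1>s2; s3-0>s5; s3-1>s3; s4-0>s6; s4-1>s3; s5-0>s6; s5-1>s2; s6-0>s6; s6-1>s6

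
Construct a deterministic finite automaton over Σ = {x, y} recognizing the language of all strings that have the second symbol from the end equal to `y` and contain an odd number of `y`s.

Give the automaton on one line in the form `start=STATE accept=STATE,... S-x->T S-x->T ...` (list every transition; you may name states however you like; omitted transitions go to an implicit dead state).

start=A accept=F,K A-x->B A-y->C B-x->D B-y->E C-x->F C-y->G D-x->D D-y->E E-x->F E-y->G F-x->H F-y->I G-x->J G-y->K H-x->H H-y->I I-x->J I-y->K J-x->D J-y->E K-x->F K-y->G

Handle the two conditions separately and then intersect. The first has 7 states tracking the last 2 symbols read; the second has 2 states tracking the count of `y`s modulo 2. A product state is a pair (one from each), accepting exactly when both do.
11 states suffice.
       x  y 
>  A   B  C 
   B   D  E 
   C   F  G 
   D   D  E 
   E   F  G 
 * F   H  I 
   G   J  K 
   H   H  I 
   I   J  K 
   J   D  E 
 * K   F  G 
(> = start, * = accepting)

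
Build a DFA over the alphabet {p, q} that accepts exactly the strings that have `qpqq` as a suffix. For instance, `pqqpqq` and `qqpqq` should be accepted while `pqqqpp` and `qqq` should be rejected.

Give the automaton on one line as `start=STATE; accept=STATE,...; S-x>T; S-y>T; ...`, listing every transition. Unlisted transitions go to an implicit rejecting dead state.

start=s0; accept=s4; s0-p>s0; s0-q>s1; s1-p>s2; s1-q>s1; s2-p>s0; s2-q>s3; s3-p>s2; s3-q>s4; s4-p>s2; s4-q>s1

Let each state record the length of the longest suffix of the input read so far that is also a prefix of `qpqq`. s1 means the last symbol is `q`; s2 means the last 2 symbols are `qp`; s3 means the last 3 symbols are `qpq`; s4 means the last 4 symbols are `qpqq`. Accept only at s4, where the string currently ends in `qpqq`.
5 states suffice.
        p   q  
>  s0   s0  s1 
   s1   s2  s1 
   s2   s0  s3 
   s3   s2  s4 
 * s4   s2  s1 
(> = start, * = accepting)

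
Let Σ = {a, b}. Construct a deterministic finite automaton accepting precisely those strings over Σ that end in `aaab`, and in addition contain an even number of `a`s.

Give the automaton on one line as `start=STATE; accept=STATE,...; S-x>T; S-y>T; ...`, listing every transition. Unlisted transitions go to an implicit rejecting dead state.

start=q0; accept=q9; q0-a>q1; q0-b>q0; q1-a>q2; q1-b>q3; q2-a>q4; q2-b>q0; q3-a>q5; q3-b>q3; q4-a>q6; q4-b>q7; q5-a>q8; q5-b>q0; q6-a>q4; q6-b>q9; q7-a>q5; q7-b>q3; q8-a>q6; q8-b>q3; q9-a>q1; q9-b>q0

Handle the two conditions separately and then intersect. The first has 5 states tracking how much of the suffix `aaab` has currently been matched; the second has 2 states tracking the count of `a`s modulo 2. A product state is a pair (one from each), accepting exactly when both do.
        a   b  
>  q0   q1  q0 
   q1   q2  q3 
   q2   q4  q0 
   q3   q5  q3 
   q4   q6  q7 
   q5   q8  q0 
   q6   q4  q9 
   q7   q5  q3 
   q8   q6  q3 
 * q9   q1  q0 
(> = start, * = accepting)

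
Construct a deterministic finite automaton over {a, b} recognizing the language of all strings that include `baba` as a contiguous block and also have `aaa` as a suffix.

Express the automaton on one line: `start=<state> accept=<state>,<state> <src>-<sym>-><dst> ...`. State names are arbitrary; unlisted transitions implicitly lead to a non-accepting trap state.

start=S0 accept=S10 S0-a->S1 S0-b->S2 S1-a->S3 S1-b->S2 S2-a->S4 S2-b->S2 S3-a->S5 S3-b->S2 S4-a->S3 S4-b->S6 S5-a->S5 S5-b->S2 S6-a->S7 S6-b->S2 S7-a->S8 S7-b->S9 S8-a->S10 S8-b->S9 S9-a->S7 S9-b->S9 S10-a->S10 S10-b->S9

Build one automaton per condition and run them in lockstep. The first has 5 states tracking whether and how much of `baba` has been seen; the second has 4 states tracking how much of the suffix `aaa` has currently been matched. A product state is a pair (one from each), accepting exactly when both do.
An 11-state machine:
          a    b  
>  S0     S1   S2 
   S1     S3   S2 
   S2     S4   S2 
   S3     S5   S2 
   S4     S3   S6 
   S5     S5   S2 
   S6     S7   S2 
   S7     S8   S9 
   S8    S10   S9 
   S9     S7   S9 
 * S10   S10   S9 
(> = start, * = accepting)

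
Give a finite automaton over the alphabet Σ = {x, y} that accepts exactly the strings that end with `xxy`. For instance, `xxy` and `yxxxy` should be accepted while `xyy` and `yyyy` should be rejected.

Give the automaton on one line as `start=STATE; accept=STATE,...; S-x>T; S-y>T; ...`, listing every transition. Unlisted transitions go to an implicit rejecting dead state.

start=A; accept=D; A-x>B; A-y>A; B-x>C; B-y>A; C-x>C; C-y>D; D-x>B; D-y>A

Let each state record the length of the longest suffix of the input read so far that is also a prefix of `xxy`. B means the last symbol is `x`; C means the last 2 symbols are `xx`; D means the last 3 symbols are `xxy`. Accept only at D, where the string currently ends in `xxy`.
4 states suffice.
       x  y 
>  A   B  A 
   B   C  A 
   C   C  D 
 * D   B  A 
(> = start, * = accepting)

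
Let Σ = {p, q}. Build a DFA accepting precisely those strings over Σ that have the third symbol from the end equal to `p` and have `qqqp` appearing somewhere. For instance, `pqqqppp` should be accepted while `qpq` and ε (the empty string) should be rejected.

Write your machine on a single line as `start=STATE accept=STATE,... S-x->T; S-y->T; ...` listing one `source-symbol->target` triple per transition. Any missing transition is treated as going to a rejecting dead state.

start=A; accept=H,I,J,K; A-p->A; A-q->B; B-p->A; B-q->C; C-p->A; C-q->D; D-p->E; D-q->D; E-p->F; E-q->G; F-p->H; F-q->I; G-p->J; G-q->K; H-p->H; H-q->I; I-p->J; I-q->K; J-p->F; J-q->G; K-p->E; K-q->D

Build one automaton per condition and run them in lockstep. One (15 states) tracks the last 3 symbols read; the other (5 states) tracks whether and how much of `qqqp` has been seen. Each combined state is a pair, one component from each; accept when both components accept. Minimizing collapses redundant product states.
11 states suffice.
       p  q 
>  A   A  B 
   B   A  C 
   C   A  D 
   D   E  D 
   E   F  G 
   F   H  I 
   G   J  K 
 * H   H  I 
 * I   J  K 
 * J   F  G 
 * K   E  D 
(> = start, * = accepting)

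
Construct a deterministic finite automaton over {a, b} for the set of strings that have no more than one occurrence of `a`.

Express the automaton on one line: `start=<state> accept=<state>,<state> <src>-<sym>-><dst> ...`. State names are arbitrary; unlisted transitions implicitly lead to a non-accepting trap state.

Only the number of `a`s matters, and only up to 2. Make a chain S0 → S1 → S2 advanced by each `a` (with S2 absorbing); every other symbol self-loops. The accepting set is {S0, S1}.
With 3 states:
        a   b  
>* S0   S1  S0 
 * S1   S2  S1 
   S2   S2  S2 
(> = start, * = accepting)

start=S0 accept=S0,S1 S0-a->S1 S0-b->S0 S1-a->S2 S1-b->S1 S2-a->S2 S2-b->S2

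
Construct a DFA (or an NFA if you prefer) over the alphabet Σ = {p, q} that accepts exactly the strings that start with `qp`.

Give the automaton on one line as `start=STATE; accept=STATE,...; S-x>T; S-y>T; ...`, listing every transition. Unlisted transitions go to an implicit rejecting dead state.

Check the first 2 symbols one by one: A through B record how many have matched `qp` so far; any wrong symbol goes to the dead state D. After all 2 match we enter the accepting sink C.
       p  q 
>  A   D  B 
   B   C  D 
 * C   C  C 
   D   D  D 
(> = start, * = accepting)

start=A; accept=C; A-p>D; A-q>B; B-p>C; B-q>D; C-p>C; C-q>C; D-p>D; D-q>D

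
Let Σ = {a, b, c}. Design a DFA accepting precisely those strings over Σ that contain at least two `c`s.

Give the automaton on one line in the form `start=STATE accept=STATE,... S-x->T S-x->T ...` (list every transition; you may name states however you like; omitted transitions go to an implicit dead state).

start=S0 accept=S2,S3 S0-a->S0 S0-b->S0 S0-c->S1 S1-a->S1 S1-b->S1 S1-c->S2 S2-a->S2 S2-b->S2 S2-c->S3 S3-a->S3 S3-b->S3 S3-c->S3

Count `c`s, saturating at 3: states S0 through S2 mean 0 through 2 `c`s seen; S3 means more than 2. Each `c` increments (capped at S3); other symbols loop. Accept from {S2, S3}.
With 4 states:
        a   b   c  
>  S0   S0  S0  S1 
   S1   S1  S1  S2 
 * S2   S2  S2  S3 
 * S3   S3  S3  S3 
(> = start, * = accepting)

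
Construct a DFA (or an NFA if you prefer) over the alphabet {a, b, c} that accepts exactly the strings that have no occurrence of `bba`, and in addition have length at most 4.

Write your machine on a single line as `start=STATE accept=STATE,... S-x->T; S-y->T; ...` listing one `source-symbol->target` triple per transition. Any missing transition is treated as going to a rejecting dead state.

start=q0; accept=q0,q1,q2,q3,q4,q5,q6,q7,q8,q10,q11,q12; q0-a->q1; q0-b->q2; q0-c->q1; q1-a->q3; q1-b->q4; q1-c->q3; q2-a->q3; q2-b->q5; q2-c->q3; q3-a->q6; q3-b->q7; q3-c->q6; q4-a->q6; q4-b->q8; q4-c->q6; q5-a->q9; q5-b->q8; q5-c->q6; q6-a->q10; q6-b->q11; q6-c->q10; q7-a->q10; q7-b->q12; q7-c->q10; q8-a->q13; q8-b->q12; q8-c->q10; q9-a->q13; q9-b->q13; q9-c->q13; q10-a->q14; q10-b->q15; q10-c->q14; q11-a->q14; q11-b->q16; q11-c->q14; q12-a->q17; q12-b->q16; q12-c->q14; q13-a->q17; q13-b->q17; q13-c->q17; q14-a->q14; q14-b->q15; q14-c->q14; q15-a->q14; q15-b->q16; q15-c->q14; q16-a->q17; q16-b->q16; q16-c->q14; q17-a->q17; q17-b->q17; q17-c->q17

Build one automaton per condition and run them in lockstep. One (4 states) tracks partial matches of the forbidden pattern `bba`; the other (6 states) tracks the input length, saturating at 5. Each combined state is a pair, one component from each; accept when both components accept.
An 18-state machine:
          a    b    c  
>* q0     q1   q2   q1 
 * q1     q3   q4   q3 
 * q2     q3   q5   q3 
 * q3     q6   q7   q6 
 * q4     q6   q8   q6 
 * q5     q9   q8   q6 
 * q6    q10  q11  q10 
 * q7    q10  q12  q10 
 * q8    q13  q12  q10 
   q9    q13  q13  q13 
 * q10   q14  q15  q14 
 * q11   q14  q16  q14 
 * q12   q17  q16  q14 
   q13   q17  q17  q17 
   q14   q14  q15  q14 
   q15   q14  q16  q14 
   q16   q17  q16  q14 
   q17   q17  q17  q17 
(> = start, * = accepting)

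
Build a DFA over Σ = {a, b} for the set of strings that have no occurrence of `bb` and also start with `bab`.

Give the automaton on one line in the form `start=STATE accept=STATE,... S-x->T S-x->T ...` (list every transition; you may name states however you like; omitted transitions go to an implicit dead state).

start=S0 accept=S4,S5 S0-a->S1 S0-b->S2 S1-a->S1 S1-b->S1 S2-a->S3 S2-b->S1 S3-a->S1 S3-b->S4 S4-a->S5 S4-b->S1 S5-a->S5 S5-b->S4

Build one automaton per condition and run them in lockstep. One (3 states) tracks partial matches of the forbidden pattern `bb`; the other (5 states) tracks whether the input so far still matches the prefix `bab`. Each combined state is a pair, one component from each; accept when both components accept. Minimizing collapses redundant product states.
        a   b  
>  S0   S1  S2 
   S1   S1  S1 
   S2   S3  S1 
   S3   S1  S4 
 * S4   S5  S1 
 * S5   S5  S4 
(> = start, * = accepting)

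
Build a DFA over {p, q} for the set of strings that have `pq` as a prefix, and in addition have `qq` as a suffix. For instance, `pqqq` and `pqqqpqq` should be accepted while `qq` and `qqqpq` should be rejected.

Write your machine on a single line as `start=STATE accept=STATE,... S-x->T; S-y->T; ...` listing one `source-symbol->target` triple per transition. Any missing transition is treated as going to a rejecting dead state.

start=s0; accept=s5; s0-p->s1; s0-q->s2; s1-p->s2; s1-q->s3; s2-p->s2; s2-q->s2; s3-p->s4; s3-q->s5; s4-p->s4; s4-q->s3; s5-p->s4; s5-q->s5

Handle the two conditions separately and then intersect. One (4 states) tracks whether the input so far still matches the prefix `pq`; the other (3 states) tracks how much of the suffix `qq` has currently been matched. Each combined state is a pair, one component from each; accept when both components accept. Minimizing collapses redundant product states.
6 states suffice.
        p   q  
>  s0   s1  s2 
   s1   s2  s3 
   s2   s2  s2 
   s3   s4  s5 
   s4   s4  s3 
 * s5   s4  s5 
(> = start, * = accepting)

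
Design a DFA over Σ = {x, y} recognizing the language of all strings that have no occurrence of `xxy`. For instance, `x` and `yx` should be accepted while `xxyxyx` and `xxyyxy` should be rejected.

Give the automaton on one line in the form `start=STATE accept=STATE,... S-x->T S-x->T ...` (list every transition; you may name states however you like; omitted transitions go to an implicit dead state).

This is the complement of 'contains `xxy`'. Use the same substring-matching states — A through D holding how much of `xxy` has just been matched — but flip the accepting set: everything except the trap D accepts.
A 4-state machine:
       x  y 
>* A   B  A 
 * B   C  A 
 * C   C  D 
   D   D  D 
(> = start, * = accepting)

start=A accept=A,B,C A-x->B A-y->A B-x->C B-y->A C-x->C C-y->D D-x->D D-y->D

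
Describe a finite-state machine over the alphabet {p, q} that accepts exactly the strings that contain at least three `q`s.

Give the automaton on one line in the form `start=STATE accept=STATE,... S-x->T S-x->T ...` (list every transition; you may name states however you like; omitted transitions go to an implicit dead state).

Only the number of `q`s matters, and only up to 4. Make a chain s0 → s1 → s2 → s3 → s4 advanced by each `q` (with s4 absorbing); every other symbol self-loops. The accepting set is {s3, s4}.
With 5 states:
        p   q  
>  s0   s0  s1 
   s1   s1  s2 
   s2   s2  s3 
 * s3   s3  s4 
 * s4   s4  s4 
(> = start, * = accepting)

start=s0 accept=s3,s4 s0-p->s0 s0-q->s1 s1-p->s1 s1-q->s2 s2-p->s2 s2-q->s3 s3-p->s3 s3-q->s4 s4-p->s4 s4-q->s4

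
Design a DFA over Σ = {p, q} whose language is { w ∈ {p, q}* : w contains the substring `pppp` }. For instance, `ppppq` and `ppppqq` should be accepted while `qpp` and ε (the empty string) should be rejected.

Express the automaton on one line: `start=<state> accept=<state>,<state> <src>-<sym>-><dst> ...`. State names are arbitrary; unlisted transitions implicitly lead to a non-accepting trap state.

start=A accept=E A-p->B A-q->A B-p->C B-q->A C-p->D C-q->A D-p->E D-q->A E-p->E E-q->E

States A..D record the length of the longest prefix of `pppp` that matches the current input suffix. Reaching E means `pppp` has been seen, and we stay there forever. Accept from E.
5 states suffice.
       p  q 
>  A   B  A 
   B   C  A 
   C   D  A 
   D   E  A 
 * E   E  E 
(> = start, * = accepting)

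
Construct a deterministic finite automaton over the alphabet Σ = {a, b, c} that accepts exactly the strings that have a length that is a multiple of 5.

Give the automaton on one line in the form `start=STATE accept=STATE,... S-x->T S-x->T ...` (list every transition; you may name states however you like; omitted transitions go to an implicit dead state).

Count input length modulo 5: every symbol advances one step around the cycle q0 → q1 → q2 → q3 → q4 → q0. Accept at q0.
5 states suffice.
        a   b   c  
>* q0   q1  q1  q1 
   q1   q2  q2  q2 
   q2   q3  q3  q3 
   q3   q4  q4  q4 
   q4   q0  q0  q0 
(> = start, * = accepting)

start=q0 accept=q0 q0-a->q1 q0-b->q1 q0-c->q1 q1-a->q2 q1-b->q2 q1-c->q2 q2-a->q3 q2-b->q3 q2-c->q3 q3-a->q4 q3-b->q4 q3-c->q4 q4-a->q0 q4-b->q0 q4-c->q0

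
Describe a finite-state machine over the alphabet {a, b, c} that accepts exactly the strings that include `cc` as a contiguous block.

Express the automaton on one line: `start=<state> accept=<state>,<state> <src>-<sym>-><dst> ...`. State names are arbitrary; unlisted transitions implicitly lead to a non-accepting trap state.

start=q0 accept=q2 q0-a->q0 q0-b->q0 q0-c->q1 q1-a->q0 q1-b->q0 q1-c->q2 q2-a->q2 q2-b->q2 q2-c->q2

Track how much of `cc` has been matched so far: state q0 is no progress, q2 is the absorbing accept state reached once `cc` has occurred. Intermediate states record partial matches; on a mismatch, fall back to the longest reusable overlap.
        a   b   c  
>  q0   q0  q0  q1 
   q1   q0  q0  q2 
 * q2   q2  q2  q2 
(> = start, * = accepting)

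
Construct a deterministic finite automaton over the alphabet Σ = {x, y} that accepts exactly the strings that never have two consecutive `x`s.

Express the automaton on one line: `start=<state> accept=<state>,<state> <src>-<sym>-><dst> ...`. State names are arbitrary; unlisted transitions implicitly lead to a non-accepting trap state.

This is the complement of 'contains `xx`'. Use the same substring-matching states — q0 through q2 holding how much of `xx` has just been matched — but flip the accepting set: everything except the trap q2 accepts.
        x   y  
>* q0   q1  q0 
 * q1   q2  q0 
   q2   q2  q2 
(> = start, * = accepting)

start=q0 accept=q0,q1 q0-x->q1 q0-y->q0 q1-x->q2 q1-y->q0 q2-x->q2 q2-y->q2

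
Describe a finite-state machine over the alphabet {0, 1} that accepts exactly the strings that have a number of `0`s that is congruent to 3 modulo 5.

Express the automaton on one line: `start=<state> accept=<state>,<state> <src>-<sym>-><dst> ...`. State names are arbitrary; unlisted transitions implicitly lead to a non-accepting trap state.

Keep the running count of `0`s modulo 5: each `0` advances along the cycle q0 → q1 → q2 → q3 → q4 → q0 while other symbols loop. Accept at q3.
5 states suffice.
        0   1  
>  q0   q1  q0 
   q1   q2  q1 
   q2   q3  q2 
 * q3   q4  q3 
   q4   q0  q4 
(> = start, * = accepting)

start=q0 accept=q3 q0-0->q1 q0-1->q0 q1-0->q2 q1-1->q1 q2-0->q3 q2-1->q2 q3-0->q4 q3-1->q3 q4-0->q0 q4-1->q4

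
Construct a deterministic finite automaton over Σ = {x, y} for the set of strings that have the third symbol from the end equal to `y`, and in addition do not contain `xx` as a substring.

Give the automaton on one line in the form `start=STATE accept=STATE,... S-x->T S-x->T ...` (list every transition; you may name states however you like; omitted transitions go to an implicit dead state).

start=q0 accept=q6,q7,q8 q0-x->q1 q0-y->q2 q1-x->q3 q1-y->q2 q2-x->q4 q2-y->q5 q3-x->q3 q3-y->q3 q4-x->q3 q4-y->q6 q5-x->q7 q5-y->q8 q6-x->q4 q6-y->q5 q7-x->q3 q7-y->q6 q8-x->q7 q8-y->q8

Build one automaton per condition and run them in lockstep. One (15 states) tracks the last 3 symbols read; the other (3 states) tracks partial matches of the forbidden pattern `xx`. Each combined state is a pair, one component from each; accept when both components accept. Minimizing collapses redundant product states.
A 9-state machine:
        x   y  
>  q0   q1  q2 
   q1   q3  q2 
   q2   q4  q5 
   q3   q3  q3 
   q4   q3  q6 
   q5   q7  q8 
 * q6   q4  q5 
 * q7   q3  q6 
 * q8   q7  q8 
(> = start, * = accepting)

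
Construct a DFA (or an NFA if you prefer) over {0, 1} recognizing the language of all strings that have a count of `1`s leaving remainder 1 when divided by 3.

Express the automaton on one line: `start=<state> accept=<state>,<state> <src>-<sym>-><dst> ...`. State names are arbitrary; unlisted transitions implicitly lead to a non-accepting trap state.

start=S0 accept=S1 S0-0->S0 S0-1->S1 S1-0->S1 S1-1->S2 S2-0->S2 S2-1->S0

The only thing that matters is how many `1`s have appeared, reduced mod 3. Use one state per residue: S0 for 0, …, S2 for 2. Reading `1` moves to the next residue; anything else stays put. S1 is accepting.
3 states suffice.
        0   1  
>  S0   S0  S1 
 * S1   S1  S2 
   S2   S2  S0 
(> = start, * = accepting)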